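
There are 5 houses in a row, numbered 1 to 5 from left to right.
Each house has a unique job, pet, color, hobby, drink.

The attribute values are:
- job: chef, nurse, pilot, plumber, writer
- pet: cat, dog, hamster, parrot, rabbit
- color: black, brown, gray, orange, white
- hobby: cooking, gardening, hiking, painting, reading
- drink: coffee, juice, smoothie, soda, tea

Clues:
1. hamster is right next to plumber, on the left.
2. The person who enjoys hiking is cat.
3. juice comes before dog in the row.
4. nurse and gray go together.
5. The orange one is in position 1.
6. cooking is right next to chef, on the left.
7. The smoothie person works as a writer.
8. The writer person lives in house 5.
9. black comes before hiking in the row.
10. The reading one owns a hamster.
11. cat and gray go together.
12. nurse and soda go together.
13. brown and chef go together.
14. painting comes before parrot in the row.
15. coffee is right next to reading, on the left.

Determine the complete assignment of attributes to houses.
Solution:

House | Job | Pet | Color | Hobby | Drink
-----------------------------------------
  1   | pilot | rabbit | orange | cooking | coffee
  2   | chef | hamster | brown | reading | juice
  3   | plumber | dog | black | painting | tea
  4   | nurse | cat | gray | hiking | soda
  5   | writer | parrot | white | gardening | smoothie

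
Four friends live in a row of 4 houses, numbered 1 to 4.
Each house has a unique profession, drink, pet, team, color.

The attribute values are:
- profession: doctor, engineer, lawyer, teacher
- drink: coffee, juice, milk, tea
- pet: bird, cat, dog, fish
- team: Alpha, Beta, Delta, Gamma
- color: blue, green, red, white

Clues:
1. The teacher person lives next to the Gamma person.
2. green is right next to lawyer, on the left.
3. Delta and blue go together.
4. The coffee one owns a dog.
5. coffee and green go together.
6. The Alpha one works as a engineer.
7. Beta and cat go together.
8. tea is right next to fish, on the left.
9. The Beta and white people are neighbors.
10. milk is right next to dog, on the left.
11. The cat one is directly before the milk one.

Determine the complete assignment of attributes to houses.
Solution:

House | Profession | Drink | Pet | Team | Color
-----------------------------------------------
  1   | teacher | tea | cat | Beta | red
  2   | doctor | milk | fish | Gamma | white
  3   | engineer | coffee | dog | Alpha | green
  4   | lawyer | juice | bird | Delta | blue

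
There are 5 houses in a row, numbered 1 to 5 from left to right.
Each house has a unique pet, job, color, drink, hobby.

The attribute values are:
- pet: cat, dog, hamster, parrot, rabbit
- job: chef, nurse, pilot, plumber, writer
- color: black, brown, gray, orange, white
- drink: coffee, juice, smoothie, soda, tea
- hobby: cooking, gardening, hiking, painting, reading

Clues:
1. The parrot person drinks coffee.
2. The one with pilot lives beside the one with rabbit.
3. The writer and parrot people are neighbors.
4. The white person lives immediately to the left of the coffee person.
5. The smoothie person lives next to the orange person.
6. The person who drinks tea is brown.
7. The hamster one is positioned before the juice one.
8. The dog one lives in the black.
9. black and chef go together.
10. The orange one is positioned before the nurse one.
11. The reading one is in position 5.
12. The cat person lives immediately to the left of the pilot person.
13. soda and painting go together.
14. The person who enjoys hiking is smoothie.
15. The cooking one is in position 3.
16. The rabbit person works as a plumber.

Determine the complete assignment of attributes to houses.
Solution:

House | Pet | Job | Color | Drink | Hobby
-----------------------------------------
  1   | cat | writer | white | smoothie | hiking
  2   | parrot | pilot | orange | coffee | gardening
  3   | rabbit | plumber | brown | tea | cooking
  4   | hamster | nurse | gray | soda | painting
  5   | dog | chef | black | juice | reading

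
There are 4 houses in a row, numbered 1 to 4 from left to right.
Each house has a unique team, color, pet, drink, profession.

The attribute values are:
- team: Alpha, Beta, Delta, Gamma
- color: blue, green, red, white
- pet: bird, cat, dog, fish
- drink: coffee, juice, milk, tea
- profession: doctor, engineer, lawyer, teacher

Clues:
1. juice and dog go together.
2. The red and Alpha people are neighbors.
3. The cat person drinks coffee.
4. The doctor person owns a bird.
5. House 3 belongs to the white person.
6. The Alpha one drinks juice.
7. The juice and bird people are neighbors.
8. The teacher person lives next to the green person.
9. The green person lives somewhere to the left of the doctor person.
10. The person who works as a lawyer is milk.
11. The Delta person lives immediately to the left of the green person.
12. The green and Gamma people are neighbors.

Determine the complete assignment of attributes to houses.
Solution:

House | Team | Color | Pet | Drink | Profession
-----------------------------------------------
  1   | Delta | red | cat | coffee | teacher
  2   | Alpha | green | dog | juice | engineer
  3   | Gamma | white | bird | tea | doctor
  4   | Beta | blue | fish | milk | lawyer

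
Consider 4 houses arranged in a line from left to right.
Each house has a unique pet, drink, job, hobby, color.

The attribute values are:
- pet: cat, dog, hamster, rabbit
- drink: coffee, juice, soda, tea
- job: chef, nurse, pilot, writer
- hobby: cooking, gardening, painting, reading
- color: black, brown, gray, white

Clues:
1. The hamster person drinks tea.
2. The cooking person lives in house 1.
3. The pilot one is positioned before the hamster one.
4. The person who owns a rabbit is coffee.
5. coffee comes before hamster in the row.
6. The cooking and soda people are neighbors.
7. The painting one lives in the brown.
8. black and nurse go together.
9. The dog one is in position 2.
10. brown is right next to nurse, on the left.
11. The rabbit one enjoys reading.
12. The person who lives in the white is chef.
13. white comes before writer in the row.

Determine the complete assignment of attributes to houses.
Solution:

House | Pet | Drink | Job | Hobby | Color
-----------------------------------------
  1   | cat | juice | chef | cooking | white
  2   | dog | soda | pilot | painting | brown
  3   | rabbit | coffee | nurse | reading | black
  4   | hamster | tea | writer | gardening | gray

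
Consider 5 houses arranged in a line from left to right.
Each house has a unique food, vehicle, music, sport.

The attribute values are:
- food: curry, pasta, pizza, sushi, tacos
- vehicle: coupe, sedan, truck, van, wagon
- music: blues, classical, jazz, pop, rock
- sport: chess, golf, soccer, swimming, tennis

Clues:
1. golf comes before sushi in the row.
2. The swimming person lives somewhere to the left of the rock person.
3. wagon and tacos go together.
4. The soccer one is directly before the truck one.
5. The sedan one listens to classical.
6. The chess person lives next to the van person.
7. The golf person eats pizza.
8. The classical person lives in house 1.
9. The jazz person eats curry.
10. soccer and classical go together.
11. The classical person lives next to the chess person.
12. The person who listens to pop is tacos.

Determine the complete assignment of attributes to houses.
Solution:

House | Food | Vehicle | Music | Sport
--------------------------------------
  1   | pasta | sedan | classical | soccer
  2   | curry | truck | jazz | chess
  3   | pizza | van | blues | golf
  4   | tacos | wagon | pop | swimming
  5   | sushi | coupe | rock | tennis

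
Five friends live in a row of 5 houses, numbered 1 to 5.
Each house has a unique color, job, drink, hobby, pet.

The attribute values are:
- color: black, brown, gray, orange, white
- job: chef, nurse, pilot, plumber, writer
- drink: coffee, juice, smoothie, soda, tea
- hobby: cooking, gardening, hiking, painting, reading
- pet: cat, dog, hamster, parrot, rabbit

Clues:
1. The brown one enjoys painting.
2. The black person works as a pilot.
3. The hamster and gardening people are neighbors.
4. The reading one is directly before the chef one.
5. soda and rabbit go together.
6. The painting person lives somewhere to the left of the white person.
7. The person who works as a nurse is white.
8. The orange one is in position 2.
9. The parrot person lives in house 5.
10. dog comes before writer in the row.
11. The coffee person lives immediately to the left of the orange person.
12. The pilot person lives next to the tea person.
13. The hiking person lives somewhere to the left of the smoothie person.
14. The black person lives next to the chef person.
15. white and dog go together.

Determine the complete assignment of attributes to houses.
Solution:

House | Color | Job | Drink | Hobby | Pet
-----------------------------------------
  1   | black | pilot | coffee | reading | hamster
  2   | orange | chef | tea | gardening | cat
  3   | brown | plumber | soda | painting | rabbit
  4   | white | nurse | juice | hiking | dog
  5   | gray | writer | smoothie | cooking | parrot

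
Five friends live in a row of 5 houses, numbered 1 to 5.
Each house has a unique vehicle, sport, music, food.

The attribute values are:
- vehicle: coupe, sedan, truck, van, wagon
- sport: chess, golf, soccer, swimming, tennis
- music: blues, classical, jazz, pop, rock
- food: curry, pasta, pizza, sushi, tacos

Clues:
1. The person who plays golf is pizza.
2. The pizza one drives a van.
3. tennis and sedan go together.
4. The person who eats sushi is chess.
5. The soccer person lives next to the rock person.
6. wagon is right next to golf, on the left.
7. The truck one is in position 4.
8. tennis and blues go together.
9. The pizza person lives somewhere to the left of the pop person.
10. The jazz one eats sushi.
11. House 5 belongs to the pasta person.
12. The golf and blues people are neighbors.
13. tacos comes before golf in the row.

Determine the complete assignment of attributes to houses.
Solution:

House | Vehicle | Sport | Music | Food
--------------------------------------
  1   | wagon | soccer | classical | tacos
  2   | van | golf | rock | pizza
  3   | sedan | tennis | blues | curry
  4   | truck | chess | jazz | sushi
  5   | coupe | swimming | pop | pasta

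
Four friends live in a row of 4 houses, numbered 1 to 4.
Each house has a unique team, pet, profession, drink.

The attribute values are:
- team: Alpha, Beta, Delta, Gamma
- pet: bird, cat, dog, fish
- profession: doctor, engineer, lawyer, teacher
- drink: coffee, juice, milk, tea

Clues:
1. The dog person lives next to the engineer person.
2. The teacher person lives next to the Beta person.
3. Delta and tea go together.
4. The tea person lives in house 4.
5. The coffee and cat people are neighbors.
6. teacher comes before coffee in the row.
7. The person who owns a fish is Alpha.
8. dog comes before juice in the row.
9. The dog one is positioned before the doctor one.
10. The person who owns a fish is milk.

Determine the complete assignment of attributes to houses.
Solution:

House | Team | Pet | Profession | Drink
---------------------------------------
  1   | Alpha | fish | teacher | milk
  2   | Beta | dog | lawyer | coffee
  3   | Gamma | cat | engineer | juice
  4   | Delta | bird | doctor | tea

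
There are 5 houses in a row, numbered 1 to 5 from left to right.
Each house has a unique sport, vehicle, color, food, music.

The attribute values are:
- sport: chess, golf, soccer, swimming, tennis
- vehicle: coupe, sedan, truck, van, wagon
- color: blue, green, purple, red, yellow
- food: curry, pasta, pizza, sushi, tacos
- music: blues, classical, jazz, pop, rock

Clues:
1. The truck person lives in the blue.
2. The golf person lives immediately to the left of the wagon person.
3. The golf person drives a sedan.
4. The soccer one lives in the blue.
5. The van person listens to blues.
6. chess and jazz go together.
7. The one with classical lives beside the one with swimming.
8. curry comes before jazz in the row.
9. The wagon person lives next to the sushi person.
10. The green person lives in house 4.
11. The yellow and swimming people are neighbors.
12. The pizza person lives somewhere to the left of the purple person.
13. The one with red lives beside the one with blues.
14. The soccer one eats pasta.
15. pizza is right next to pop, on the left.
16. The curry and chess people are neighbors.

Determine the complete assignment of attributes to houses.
Solution:

House | Sport | Vehicle | Color | Food | Music
----------------------------------------------
  1   | golf | sedan | yellow | pizza | classical
  2   | swimming | wagon | purple | curry | pop
  3   | chess | coupe | red | sushi | jazz
  4   | tennis | van | green | tacos | blues
  5   | soccer | truck | blue | pasta | rock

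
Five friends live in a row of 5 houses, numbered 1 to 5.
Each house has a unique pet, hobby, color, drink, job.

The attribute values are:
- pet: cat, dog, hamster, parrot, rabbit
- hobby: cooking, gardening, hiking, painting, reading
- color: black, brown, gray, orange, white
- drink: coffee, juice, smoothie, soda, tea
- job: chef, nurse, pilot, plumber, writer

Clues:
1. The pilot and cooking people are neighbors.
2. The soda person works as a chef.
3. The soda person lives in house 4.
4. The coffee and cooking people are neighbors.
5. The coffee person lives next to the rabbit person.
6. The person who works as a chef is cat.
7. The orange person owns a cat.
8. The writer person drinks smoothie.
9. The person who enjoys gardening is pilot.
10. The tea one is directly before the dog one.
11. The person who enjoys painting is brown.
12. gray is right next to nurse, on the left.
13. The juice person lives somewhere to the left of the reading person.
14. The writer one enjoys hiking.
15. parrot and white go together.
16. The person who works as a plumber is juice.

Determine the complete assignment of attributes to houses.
Solution:

House | Pet | Hobby | Color | Drink | Job
-----------------------------------------
  1   | hamster | gardening | gray | coffee | pilot
  2   | rabbit | cooking | black | tea | nurse
  3   | dog | painting | brown | juice | plumber
  4   | cat | reading | orange | soda | chef
  5   | parrot | hiking | white | smoothie | writer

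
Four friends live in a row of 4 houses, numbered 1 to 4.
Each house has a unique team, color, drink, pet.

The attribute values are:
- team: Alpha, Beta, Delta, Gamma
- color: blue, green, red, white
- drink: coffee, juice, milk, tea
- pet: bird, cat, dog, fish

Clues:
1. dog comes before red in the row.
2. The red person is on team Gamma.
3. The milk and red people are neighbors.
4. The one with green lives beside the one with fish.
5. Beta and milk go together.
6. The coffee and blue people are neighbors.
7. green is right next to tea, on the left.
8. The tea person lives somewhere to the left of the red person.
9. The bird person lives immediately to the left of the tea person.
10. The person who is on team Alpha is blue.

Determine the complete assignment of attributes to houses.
Solution:

House | Team | Color | Drink | Pet
----------------------------------
  1   | Delta | green | coffee | bird
  2   | Alpha | blue | tea | fish
  3   | Beta | white | milk | dog
  4   | Gamma | red | juice | cat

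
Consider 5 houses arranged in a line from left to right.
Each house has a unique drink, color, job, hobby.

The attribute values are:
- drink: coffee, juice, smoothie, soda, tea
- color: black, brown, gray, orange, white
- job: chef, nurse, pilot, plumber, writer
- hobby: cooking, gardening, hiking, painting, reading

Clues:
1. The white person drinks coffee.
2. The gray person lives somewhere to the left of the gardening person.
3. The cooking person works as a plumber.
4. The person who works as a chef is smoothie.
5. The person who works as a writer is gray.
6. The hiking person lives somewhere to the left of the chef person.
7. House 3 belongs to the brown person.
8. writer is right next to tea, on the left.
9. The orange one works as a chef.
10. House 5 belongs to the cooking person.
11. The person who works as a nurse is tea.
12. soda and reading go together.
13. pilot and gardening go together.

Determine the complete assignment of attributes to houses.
Solution:

House | Drink | Color | Job | Hobby
-----------------------------------
  1   | soda | gray | writer | reading
  2   | tea | black | nurse | hiking
  3   | juice | brown | pilot | gardening
  4   | smoothie | orange | chef | painting
  5   | coffee | white | plumber | cooking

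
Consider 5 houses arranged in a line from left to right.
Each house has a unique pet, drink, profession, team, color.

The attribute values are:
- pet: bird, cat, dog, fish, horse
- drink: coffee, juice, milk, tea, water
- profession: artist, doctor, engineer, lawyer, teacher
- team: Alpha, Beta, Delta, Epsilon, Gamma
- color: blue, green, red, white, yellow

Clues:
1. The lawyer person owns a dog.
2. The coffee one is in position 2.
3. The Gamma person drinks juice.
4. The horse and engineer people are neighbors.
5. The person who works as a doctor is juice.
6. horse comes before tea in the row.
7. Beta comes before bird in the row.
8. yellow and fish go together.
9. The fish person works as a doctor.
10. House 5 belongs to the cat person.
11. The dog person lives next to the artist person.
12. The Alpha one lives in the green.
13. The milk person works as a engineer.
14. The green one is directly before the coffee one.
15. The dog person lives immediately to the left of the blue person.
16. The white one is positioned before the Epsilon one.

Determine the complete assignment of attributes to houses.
Solution:

House | Pet | Drink | Profession | Team | Color
-----------------------------------------------
  1   | dog | water | lawyer | Alpha | green
  2   | horse | coffee | artist | Beta | blue
  3   | bird | milk | engineer | Delta | white
  4   | fish | juice | doctor | Gamma | yellow
  5   | cat | tea | teacher | Epsilon | red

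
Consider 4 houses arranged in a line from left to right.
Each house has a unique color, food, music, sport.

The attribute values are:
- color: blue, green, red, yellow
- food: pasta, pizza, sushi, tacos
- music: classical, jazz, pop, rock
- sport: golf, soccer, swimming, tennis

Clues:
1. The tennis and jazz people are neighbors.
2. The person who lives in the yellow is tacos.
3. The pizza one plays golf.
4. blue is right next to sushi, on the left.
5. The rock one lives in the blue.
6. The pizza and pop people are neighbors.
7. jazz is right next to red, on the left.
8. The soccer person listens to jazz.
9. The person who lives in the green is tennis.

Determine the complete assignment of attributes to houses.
Solution:

House | Color | Food | Music | Sport
------------------------------------
  1   | blue | pizza | rock | golf
  2   | green | sushi | pop | tennis
  3   | yellow | tacos | jazz | soccer
  4   | red | pasta | classical | swimming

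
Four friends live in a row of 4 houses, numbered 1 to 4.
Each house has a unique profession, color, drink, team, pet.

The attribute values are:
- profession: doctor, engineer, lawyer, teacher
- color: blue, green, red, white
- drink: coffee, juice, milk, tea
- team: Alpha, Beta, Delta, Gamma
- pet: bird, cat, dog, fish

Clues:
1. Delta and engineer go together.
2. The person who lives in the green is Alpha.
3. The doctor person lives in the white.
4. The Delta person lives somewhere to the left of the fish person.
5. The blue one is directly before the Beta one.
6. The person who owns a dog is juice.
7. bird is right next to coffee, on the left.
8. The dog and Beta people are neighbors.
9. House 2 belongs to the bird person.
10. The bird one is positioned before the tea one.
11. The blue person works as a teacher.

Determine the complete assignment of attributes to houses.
Solution:

House | Profession | Color | Drink | Team | Pet
-----------------------------------------------
  1   | teacher | blue | juice | Gamma | dog
  2   | doctor | white | milk | Beta | bird
  3   | engineer | red | coffee | Delta | cat
  4   | lawyer | green | tea | Alpha | fish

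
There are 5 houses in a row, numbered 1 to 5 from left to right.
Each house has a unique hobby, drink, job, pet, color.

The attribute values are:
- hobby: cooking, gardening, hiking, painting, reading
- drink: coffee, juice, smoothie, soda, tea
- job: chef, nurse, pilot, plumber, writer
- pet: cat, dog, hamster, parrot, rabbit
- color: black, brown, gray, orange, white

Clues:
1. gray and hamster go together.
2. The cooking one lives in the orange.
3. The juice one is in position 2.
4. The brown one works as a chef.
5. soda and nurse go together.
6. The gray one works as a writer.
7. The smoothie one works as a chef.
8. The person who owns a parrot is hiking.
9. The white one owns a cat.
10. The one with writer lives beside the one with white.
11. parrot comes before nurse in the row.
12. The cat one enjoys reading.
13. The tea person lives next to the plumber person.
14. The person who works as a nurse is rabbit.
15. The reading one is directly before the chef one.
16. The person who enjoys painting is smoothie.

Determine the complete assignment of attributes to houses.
Solution:

House | Hobby | Drink | Job | Pet | Color
-----------------------------------------
  1   | gardening | tea | writer | hamster | gray
  2   | reading | juice | plumber | cat | white
  3   | painting | smoothie | chef | dog | brown
  4   | hiking | coffee | pilot | parrot | black
  5   | cooking | soda | nurse | rabbit | orange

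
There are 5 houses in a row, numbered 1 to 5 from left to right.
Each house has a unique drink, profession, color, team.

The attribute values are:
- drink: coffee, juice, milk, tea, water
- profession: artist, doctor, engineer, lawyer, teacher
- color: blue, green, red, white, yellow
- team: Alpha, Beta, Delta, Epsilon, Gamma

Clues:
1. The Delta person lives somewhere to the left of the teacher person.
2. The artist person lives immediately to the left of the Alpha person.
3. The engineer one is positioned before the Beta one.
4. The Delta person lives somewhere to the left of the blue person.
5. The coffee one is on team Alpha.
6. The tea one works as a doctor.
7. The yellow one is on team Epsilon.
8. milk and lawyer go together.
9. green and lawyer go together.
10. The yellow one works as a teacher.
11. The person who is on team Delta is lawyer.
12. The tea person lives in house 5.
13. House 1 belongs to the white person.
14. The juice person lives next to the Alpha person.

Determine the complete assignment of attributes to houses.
Solution:

House | Drink | Profession | Color | Team
-----------------------------------------
  1   | juice | artist | white | Gamma
  2   | coffee | engineer | red | Alpha
  3   | milk | lawyer | green | Delta
  4   | water | teacher | yellow | Epsilon
  5   | tea | doctor | blue | Beta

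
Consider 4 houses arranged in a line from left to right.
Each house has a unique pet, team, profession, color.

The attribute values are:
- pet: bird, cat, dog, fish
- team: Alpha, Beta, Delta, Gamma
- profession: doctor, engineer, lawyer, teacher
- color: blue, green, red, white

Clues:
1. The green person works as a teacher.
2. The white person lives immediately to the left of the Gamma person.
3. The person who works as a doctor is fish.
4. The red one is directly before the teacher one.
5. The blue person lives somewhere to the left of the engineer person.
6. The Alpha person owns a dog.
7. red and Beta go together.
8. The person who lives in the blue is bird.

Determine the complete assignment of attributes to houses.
Solution:

House | Pet | Team | Profession | Color
---------------------------------------
  1   | fish | Delta | doctor | white
  2   | bird | Gamma | lawyer | blue
  3   | cat | Beta | engineer | red
  4   | dog | Alpha | teacher | green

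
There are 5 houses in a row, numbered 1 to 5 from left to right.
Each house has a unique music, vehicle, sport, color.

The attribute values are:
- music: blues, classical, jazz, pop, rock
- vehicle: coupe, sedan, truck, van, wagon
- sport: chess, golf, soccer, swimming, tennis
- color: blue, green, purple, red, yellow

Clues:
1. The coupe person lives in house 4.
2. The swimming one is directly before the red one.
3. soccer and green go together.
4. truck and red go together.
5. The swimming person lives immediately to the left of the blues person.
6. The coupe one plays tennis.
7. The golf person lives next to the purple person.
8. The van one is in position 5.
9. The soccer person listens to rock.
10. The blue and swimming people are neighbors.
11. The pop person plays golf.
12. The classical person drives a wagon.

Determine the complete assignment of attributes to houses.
Solution:

House | Music | Vehicle | Sport | Color
---------------------------------------
  1   | pop | sedan | golf | blue
  2   | classical | wagon | swimming | purple
  3   | blues | truck | chess | red
  4   | jazz | coupe | tennis | yellow
  5   | rock | van | soccer | green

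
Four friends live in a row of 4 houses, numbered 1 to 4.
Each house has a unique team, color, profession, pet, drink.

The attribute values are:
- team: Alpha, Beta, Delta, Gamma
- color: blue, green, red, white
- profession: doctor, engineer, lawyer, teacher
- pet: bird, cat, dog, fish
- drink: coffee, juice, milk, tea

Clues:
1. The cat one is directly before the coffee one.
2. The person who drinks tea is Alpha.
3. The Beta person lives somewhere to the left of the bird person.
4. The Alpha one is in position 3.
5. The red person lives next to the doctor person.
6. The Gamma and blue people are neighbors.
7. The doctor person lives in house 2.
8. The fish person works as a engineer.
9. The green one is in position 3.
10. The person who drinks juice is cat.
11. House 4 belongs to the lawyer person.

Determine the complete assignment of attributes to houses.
Solution:

House | Team | Color | Profession | Pet | Drink
-----------------------------------------------
  1   | Gamma | red | teacher | cat | juice
  2   | Beta | blue | doctor | dog | coffee
  3   | Alpha | green | engineer | fish | tea
  4   | Delta | white | lawyer | bird | milk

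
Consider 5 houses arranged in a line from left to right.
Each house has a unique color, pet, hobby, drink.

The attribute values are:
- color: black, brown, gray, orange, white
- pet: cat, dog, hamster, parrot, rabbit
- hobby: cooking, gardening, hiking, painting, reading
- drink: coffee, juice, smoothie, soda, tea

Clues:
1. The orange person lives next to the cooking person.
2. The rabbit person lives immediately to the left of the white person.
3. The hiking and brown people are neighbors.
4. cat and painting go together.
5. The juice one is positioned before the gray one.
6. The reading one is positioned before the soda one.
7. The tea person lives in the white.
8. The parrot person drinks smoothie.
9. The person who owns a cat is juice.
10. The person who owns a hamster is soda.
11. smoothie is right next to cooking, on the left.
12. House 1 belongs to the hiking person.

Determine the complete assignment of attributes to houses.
Solution:

House | Color | Pet | Hobby | Drink
-----------------------------------
  1   | orange | parrot | hiking | smoothie
  2   | brown | rabbit | cooking | coffee
  3   | white | dog | reading | tea
  4   | black | cat | painting | juice
  5   | gray | hamster | gardening | soda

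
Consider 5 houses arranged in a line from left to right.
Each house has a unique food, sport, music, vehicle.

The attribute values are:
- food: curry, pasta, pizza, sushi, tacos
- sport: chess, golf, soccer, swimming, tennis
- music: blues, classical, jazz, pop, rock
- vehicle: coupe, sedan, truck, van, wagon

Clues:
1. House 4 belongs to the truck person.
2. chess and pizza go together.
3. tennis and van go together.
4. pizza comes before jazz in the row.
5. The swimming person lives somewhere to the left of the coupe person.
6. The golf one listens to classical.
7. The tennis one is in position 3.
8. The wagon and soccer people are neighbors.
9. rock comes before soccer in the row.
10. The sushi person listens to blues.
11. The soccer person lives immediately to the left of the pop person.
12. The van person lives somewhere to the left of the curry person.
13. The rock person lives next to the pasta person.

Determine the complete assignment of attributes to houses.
Solution:

House | Food | Sport | Music | Vehicle
--------------------------------------
  1   | pizza | chess | rock | wagon
  2   | pasta | soccer | jazz | sedan
  3   | tacos | tennis | pop | van
  4   | sushi | swimming | blues | truck
  5   | curry | golf | classical | coupe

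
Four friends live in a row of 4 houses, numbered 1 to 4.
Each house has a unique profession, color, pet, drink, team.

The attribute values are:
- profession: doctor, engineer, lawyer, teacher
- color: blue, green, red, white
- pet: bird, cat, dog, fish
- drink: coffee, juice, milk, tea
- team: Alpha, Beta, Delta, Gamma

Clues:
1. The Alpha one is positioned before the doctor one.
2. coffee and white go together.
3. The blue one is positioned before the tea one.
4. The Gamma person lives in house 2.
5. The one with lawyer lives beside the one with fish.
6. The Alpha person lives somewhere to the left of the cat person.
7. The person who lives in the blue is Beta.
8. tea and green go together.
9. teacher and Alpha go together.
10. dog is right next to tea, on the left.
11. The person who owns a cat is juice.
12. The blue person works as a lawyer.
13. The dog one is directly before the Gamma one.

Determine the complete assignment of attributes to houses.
Solution:

House | Profession | Color | Pet | Drink | Team
-----------------------------------------------
  1   | lawyer | blue | dog | milk | Beta
  2   | engineer | green | fish | tea | Gamma
  3   | teacher | white | bird | coffee | Alpha
  4   | doctor | red | cat | juice | Delta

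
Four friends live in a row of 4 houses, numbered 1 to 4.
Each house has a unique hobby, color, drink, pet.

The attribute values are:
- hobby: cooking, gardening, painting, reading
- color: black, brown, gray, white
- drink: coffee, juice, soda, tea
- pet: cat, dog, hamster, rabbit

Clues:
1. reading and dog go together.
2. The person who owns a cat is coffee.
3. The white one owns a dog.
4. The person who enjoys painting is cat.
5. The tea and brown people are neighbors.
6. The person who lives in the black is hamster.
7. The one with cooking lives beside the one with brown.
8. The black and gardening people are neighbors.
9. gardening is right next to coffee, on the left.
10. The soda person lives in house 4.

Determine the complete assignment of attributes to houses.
Solution:

House | Hobby | Color | Drink | Pet
-----------------------------------
  1   | cooking | black | tea | hamster
  2   | gardening | brown | juice | rabbit
  3   | painting | gray | coffee | cat
  4   | reading | white | soda | dog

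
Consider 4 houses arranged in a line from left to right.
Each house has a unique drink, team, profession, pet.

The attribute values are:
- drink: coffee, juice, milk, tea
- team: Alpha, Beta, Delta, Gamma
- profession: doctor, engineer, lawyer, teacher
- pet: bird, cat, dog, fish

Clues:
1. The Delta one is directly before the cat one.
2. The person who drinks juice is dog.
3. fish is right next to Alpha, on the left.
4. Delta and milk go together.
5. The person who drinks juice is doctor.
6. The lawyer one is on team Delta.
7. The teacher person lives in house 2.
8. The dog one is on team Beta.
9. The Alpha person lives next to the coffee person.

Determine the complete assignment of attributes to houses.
Solution:

House | Drink | Team | Profession | Pet
---------------------------------------
  1   | milk | Delta | lawyer | fish
  2   | tea | Alpha | teacher | cat
  3   | coffee | Gamma | engineer | bird
  4   | juice | Beta | doctor | dog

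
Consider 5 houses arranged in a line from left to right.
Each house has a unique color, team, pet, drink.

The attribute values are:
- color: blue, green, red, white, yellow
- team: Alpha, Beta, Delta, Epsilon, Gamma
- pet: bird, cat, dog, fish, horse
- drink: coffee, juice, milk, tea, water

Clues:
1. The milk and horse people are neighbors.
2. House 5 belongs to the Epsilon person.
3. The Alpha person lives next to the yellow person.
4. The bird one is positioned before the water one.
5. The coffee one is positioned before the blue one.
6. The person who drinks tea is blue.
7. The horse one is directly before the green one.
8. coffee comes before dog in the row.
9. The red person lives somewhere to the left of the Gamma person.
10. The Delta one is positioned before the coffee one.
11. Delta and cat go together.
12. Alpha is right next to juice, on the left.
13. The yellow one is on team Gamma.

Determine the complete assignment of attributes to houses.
Solution:

House | Color | Team | Pet | Drink
----------------------------------
  1   | red | Alpha | bird | milk
  2   | yellow | Gamma | horse | juice
  3   | green | Delta | cat | water
  4   | white | Beta | fish | coffee
  5   | blue | Epsilon | dog | tea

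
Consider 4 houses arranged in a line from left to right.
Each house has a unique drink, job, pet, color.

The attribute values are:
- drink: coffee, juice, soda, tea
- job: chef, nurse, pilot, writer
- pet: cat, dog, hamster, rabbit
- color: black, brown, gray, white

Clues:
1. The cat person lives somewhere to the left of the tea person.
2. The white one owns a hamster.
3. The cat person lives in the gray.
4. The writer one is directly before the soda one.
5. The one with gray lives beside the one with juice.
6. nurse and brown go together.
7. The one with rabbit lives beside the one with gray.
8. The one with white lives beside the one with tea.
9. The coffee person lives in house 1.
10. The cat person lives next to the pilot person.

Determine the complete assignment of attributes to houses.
Solution:

House | Drink | Job | Pet | Color
---------------------------------
  1   | coffee | writer | rabbit | black
  2   | soda | chef | cat | gray
  3   | juice | pilot | hamster | white
  4   | tea | nurse | dog | brown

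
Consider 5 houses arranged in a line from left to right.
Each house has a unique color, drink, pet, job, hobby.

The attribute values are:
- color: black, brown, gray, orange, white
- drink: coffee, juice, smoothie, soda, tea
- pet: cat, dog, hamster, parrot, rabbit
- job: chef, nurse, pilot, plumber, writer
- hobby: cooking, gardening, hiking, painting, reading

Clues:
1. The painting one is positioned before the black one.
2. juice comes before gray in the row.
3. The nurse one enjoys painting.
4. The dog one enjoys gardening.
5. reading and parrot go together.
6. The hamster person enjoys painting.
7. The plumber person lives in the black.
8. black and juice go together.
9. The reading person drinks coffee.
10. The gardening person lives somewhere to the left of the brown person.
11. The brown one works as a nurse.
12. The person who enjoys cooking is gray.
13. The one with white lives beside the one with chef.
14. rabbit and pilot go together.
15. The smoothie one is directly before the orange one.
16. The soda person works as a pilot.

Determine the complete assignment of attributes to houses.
Solution:

House | Color | Drink | Pet | Job | Hobby
-----------------------------------------
  1   | white | smoothie | dog | writer | gardening
  2   | orange | coffee | parrot | chef | reading
  3   | brown | tea | hamster | nurse | painting
  4   | black | juice | cat | plumber | hiking
  5   | gray | soda | rabbit | pilot | cooking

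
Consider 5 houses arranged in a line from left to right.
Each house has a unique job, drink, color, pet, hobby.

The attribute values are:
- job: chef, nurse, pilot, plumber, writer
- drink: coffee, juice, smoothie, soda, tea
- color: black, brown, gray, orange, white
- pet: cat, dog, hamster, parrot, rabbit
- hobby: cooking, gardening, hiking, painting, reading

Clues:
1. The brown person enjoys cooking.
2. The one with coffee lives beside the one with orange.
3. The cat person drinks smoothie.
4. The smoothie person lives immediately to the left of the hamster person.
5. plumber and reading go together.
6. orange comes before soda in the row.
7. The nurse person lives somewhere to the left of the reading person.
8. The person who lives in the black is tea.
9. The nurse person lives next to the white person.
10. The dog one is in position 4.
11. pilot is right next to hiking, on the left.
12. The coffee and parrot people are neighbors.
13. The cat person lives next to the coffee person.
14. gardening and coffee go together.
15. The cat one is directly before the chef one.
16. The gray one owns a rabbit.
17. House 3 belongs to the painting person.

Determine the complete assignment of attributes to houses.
Solution:

House | Job | Drink | Color | Pet | Hobby
-----------------------------------------
  1   | nurse | smoothie | brown | cat | cooking
  2   | chef | coffee | white | hamster | gardening
  3   | pilot | juice | orange | parrot | painting
  4   | writer | tea | black | dog | hiking
  5   | plumber | soda | gray | rabbit | reading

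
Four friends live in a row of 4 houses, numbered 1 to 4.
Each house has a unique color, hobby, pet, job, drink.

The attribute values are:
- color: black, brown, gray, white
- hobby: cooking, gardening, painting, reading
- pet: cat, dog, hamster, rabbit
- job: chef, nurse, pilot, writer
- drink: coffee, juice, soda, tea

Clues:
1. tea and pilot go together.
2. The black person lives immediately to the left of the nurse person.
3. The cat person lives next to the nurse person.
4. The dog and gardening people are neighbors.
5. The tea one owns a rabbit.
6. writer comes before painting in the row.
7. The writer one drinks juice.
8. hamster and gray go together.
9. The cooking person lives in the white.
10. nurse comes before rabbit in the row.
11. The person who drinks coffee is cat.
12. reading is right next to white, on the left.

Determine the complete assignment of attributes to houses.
Solution:

House | Color | Hobby | Pet | Job | Drink
-----------------------------------------
  1   | black | reading | cat | chef | coffee
  2   | white | cooking | dog | nurse | soda
  3   | gray | gardening | hamster | writer | juice
  4   | brown | painting | rabbit | pilot | tea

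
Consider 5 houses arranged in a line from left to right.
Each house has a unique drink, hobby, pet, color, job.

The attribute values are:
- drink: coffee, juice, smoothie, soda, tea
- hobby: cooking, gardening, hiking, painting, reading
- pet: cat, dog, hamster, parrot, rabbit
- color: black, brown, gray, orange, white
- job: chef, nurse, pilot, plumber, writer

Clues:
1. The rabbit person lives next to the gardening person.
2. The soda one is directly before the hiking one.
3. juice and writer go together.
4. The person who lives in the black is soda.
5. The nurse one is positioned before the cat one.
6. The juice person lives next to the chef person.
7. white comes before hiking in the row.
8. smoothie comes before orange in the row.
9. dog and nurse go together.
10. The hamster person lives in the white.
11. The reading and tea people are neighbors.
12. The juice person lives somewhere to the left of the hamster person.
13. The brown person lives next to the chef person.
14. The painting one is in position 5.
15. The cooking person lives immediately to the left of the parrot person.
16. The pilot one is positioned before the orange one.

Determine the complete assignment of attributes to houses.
Solution:

House | Drink | Hobby | Pet | Color | Job
-----------------------------------------
  1   | juice | reading | rabbit | brown | writer
  2   | tea | gardening | hamster | white | chef
  3   | soda | cooking | dog | black | nurse
  4   | smoothie | hiking | parrot | gray | pilot
  5   | coffee | painting | cat | orange | plumber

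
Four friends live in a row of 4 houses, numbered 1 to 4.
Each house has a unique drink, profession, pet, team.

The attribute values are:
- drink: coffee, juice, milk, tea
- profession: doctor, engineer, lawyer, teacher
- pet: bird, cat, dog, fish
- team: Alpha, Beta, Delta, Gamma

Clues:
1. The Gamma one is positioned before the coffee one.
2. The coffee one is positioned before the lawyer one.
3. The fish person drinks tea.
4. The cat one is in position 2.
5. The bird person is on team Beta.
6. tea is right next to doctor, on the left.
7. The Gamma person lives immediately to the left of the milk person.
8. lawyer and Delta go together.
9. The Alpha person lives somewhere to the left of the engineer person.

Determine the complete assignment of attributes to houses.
Solution:

House | Drink | Profession | Pet | Team
---------------------------------------
  1   | tea | teacher | fish | Gamma
  2   | milk | doctor | cat | Alpha
  3   | coffee | engineer | bird | Beta
  4   | juice | lawyer | dog | Delta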